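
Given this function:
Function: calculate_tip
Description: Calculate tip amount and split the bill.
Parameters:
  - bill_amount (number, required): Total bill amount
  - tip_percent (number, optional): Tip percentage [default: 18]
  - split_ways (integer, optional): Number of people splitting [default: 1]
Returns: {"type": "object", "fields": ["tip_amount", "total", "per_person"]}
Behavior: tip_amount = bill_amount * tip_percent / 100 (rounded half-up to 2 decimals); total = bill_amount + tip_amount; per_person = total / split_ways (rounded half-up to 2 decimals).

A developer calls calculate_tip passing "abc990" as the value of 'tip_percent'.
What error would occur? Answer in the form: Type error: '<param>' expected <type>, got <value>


Spec: 'tip_percent' is declared as number; "abc990" is a string.
Type error: 'tip_percent' expected number, got "abc990"


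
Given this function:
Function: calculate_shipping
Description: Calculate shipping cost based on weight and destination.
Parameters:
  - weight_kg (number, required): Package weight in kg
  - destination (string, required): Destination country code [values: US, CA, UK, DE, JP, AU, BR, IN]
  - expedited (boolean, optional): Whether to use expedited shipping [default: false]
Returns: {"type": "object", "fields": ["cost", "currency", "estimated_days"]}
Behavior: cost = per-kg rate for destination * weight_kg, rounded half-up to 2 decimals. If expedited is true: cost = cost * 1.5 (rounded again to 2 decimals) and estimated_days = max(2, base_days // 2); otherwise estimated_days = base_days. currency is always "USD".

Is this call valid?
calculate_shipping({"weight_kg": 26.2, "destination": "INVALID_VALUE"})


Checking parameter values...
Parameter 'destination' has value 'INVALID_VALUE' not in allowed: US, CA, UK, DE, JP, AU, BR, IN
Invalid - 'destination' must be one of US, CA, UK, DE, JP, AU, BR, IN


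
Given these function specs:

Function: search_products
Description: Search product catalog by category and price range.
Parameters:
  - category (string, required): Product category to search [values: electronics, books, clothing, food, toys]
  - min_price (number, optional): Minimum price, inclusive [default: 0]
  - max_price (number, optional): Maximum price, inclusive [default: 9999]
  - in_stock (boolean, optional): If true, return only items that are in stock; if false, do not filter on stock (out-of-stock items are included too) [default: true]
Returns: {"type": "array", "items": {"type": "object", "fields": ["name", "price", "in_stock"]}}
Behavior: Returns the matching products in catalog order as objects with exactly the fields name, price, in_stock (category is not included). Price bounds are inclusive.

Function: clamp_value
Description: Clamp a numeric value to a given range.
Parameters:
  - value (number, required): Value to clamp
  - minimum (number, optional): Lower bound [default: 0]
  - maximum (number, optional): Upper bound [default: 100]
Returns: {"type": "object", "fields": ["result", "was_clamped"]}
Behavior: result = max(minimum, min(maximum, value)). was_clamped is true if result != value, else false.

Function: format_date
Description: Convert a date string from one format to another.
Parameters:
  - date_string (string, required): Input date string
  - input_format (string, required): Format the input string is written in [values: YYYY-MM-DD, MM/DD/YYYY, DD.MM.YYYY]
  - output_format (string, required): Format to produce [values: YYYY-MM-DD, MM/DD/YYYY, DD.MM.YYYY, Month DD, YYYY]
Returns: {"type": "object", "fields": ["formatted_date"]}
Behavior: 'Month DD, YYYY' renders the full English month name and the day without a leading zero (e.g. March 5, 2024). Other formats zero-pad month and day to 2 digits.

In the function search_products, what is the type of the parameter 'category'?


The search_products spec declares:
  - category (string, required): Product category to search [values: electronics, books, clothing, food, toys]
Type:
string


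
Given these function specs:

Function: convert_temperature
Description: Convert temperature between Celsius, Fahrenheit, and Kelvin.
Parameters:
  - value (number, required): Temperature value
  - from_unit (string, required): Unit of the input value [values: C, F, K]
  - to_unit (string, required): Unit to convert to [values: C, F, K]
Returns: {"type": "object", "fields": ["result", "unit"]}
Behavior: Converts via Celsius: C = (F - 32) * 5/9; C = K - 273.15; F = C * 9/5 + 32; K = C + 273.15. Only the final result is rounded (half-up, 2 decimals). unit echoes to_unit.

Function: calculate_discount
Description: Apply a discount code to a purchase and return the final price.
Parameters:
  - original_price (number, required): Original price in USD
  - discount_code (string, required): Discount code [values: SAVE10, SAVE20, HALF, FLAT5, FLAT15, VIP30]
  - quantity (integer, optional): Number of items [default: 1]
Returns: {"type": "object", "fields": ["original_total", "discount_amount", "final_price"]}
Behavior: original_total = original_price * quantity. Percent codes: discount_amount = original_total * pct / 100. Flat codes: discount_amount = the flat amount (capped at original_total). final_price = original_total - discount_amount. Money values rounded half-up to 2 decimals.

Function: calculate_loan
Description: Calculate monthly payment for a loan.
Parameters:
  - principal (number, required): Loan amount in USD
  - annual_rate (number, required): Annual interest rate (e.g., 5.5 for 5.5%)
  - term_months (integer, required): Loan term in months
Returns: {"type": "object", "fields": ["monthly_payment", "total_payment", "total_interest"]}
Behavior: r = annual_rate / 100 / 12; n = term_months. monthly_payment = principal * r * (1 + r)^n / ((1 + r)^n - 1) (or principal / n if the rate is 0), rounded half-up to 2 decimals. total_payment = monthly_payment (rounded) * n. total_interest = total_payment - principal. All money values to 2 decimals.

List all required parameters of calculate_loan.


Parameters of calculate_loan and their required/optional flag:
  principal: required
  annual_rate: required
  term_months: required
annual_rate, principal, term_months


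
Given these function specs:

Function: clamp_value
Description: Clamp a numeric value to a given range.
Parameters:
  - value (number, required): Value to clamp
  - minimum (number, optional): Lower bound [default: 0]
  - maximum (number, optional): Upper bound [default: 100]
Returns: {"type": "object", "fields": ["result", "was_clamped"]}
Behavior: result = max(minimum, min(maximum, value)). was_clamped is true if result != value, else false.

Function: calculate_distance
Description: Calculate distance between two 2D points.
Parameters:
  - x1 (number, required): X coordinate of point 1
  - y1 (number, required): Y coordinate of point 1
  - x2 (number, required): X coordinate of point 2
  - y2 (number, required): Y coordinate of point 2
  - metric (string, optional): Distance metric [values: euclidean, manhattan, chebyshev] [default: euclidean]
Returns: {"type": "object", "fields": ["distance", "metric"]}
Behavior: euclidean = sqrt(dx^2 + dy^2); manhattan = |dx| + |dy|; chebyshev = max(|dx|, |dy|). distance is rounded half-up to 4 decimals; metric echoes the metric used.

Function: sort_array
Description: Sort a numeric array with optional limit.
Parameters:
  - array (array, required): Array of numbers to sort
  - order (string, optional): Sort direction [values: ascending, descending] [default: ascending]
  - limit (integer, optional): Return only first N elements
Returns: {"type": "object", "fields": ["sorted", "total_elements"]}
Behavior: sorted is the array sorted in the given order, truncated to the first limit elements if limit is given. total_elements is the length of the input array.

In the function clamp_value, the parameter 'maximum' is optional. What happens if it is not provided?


The clamp_value spec declares:
  - maximum (number, optional): Upper bound [default: 100]
It defaults to 100


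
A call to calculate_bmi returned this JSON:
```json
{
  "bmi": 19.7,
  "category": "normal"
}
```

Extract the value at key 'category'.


normal


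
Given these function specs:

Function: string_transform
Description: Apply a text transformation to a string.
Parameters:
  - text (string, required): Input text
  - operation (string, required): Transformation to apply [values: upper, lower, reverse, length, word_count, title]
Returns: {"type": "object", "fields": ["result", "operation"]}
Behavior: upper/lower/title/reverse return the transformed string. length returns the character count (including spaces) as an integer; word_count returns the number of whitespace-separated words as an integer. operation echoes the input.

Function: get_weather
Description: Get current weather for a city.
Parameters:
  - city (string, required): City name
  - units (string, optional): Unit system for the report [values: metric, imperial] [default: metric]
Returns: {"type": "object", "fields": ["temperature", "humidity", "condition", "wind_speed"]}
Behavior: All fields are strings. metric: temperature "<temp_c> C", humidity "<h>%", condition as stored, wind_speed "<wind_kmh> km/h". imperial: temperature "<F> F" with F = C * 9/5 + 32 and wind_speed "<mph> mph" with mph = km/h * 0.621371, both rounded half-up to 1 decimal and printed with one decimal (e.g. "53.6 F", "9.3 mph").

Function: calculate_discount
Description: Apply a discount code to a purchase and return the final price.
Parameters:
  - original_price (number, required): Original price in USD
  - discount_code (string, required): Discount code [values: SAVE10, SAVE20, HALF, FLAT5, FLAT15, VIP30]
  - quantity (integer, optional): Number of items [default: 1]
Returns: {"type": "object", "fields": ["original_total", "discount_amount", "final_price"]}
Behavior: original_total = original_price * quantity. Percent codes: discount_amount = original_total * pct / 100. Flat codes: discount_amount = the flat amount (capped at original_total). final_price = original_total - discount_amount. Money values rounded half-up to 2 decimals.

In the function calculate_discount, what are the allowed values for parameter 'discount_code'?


The calculate_discount spec declares:
  - discount_code (string, required): Discount code [values: SAVE10, SAVE20, HALF, FLAT5, FLAT15, VIP30]
Allowed values:
SAVE10, SAVE20, HALF, FLAT5, FLAT15, VIP30


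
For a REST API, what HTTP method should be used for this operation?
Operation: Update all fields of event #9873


GET = read, POST = create, PUT = update/replace, DELETE = remove
This operation is an update/replace.
PUT


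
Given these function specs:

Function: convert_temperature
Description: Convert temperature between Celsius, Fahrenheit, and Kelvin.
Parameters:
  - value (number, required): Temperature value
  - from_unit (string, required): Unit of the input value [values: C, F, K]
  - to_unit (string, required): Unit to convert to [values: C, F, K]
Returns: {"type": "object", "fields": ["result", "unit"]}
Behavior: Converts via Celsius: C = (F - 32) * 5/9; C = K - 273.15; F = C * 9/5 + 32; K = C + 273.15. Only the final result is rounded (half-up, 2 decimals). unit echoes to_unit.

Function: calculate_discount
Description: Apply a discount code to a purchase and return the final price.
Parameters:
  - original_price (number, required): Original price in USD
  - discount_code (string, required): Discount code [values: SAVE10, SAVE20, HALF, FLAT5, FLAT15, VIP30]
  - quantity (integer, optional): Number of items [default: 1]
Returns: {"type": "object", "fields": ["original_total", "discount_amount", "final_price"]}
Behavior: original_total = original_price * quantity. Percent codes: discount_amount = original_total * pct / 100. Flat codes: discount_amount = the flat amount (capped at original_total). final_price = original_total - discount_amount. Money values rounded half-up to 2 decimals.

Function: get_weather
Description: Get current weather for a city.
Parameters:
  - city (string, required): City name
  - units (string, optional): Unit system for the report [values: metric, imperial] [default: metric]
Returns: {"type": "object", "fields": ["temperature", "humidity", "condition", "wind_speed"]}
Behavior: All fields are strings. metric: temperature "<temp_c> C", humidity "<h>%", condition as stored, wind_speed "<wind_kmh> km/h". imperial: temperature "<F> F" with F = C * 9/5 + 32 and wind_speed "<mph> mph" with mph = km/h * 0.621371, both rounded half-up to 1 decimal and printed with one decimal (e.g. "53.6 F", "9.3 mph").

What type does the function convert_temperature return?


The convert_temperature spec declares Returns: {"type": "object", "fields": ["result", "unit"]}
Type:
object


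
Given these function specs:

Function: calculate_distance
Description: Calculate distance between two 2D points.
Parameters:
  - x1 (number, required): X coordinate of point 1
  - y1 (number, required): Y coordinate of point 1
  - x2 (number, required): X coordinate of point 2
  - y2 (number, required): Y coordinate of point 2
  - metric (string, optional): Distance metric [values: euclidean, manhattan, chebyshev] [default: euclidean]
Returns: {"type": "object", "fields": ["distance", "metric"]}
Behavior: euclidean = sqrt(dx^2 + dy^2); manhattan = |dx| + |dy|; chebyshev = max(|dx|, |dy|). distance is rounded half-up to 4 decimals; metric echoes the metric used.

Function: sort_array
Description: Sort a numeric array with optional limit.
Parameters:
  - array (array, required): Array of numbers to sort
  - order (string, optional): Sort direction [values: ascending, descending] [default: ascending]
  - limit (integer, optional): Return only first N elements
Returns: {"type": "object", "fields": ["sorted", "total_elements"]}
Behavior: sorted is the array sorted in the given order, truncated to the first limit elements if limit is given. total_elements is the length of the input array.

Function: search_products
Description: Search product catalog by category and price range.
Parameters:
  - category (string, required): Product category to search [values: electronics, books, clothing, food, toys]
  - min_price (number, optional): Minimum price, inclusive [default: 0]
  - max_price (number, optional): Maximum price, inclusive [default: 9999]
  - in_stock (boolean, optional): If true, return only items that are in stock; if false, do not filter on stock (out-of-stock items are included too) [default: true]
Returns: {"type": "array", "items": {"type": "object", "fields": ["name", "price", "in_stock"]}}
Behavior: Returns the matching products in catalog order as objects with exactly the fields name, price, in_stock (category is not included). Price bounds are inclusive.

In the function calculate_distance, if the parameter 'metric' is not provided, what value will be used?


The calculate_distance spec declares:
  - metric (string, optional): Distance metric [values: euclidean, manhattan, chebyshev] [default: euclidean]
Default:
euclidean


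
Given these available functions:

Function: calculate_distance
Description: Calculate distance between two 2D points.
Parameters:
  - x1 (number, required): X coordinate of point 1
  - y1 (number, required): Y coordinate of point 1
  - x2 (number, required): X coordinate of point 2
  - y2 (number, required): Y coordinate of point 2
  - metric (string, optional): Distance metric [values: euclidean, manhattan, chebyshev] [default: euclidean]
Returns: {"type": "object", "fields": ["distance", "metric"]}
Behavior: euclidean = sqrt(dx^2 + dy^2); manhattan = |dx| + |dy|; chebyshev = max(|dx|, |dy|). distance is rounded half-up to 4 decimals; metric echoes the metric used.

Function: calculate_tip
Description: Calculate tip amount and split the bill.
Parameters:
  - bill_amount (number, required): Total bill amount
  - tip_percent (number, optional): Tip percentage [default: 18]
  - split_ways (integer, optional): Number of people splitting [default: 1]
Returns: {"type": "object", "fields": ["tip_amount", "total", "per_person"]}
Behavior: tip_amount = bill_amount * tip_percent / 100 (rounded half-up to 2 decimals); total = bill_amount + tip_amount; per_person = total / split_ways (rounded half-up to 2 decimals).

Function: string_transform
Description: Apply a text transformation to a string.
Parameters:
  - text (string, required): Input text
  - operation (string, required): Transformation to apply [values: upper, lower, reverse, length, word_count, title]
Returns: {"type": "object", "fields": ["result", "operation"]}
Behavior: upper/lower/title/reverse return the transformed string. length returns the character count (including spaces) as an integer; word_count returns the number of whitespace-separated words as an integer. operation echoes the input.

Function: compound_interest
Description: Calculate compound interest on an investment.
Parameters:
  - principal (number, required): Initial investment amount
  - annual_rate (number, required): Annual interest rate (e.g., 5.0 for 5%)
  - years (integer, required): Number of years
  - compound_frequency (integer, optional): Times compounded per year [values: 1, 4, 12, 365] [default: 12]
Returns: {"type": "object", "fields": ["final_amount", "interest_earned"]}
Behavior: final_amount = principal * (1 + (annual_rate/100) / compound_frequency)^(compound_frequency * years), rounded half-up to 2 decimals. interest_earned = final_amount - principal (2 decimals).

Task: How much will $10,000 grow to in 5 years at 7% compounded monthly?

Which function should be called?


The task needs a function whose description is: Calculate compound interest on an investment.
compound_interest


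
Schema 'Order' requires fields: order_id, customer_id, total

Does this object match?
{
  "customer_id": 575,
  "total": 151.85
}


Checking required fields...
Missing: order_id
Invalid - missing required field 'order_id'


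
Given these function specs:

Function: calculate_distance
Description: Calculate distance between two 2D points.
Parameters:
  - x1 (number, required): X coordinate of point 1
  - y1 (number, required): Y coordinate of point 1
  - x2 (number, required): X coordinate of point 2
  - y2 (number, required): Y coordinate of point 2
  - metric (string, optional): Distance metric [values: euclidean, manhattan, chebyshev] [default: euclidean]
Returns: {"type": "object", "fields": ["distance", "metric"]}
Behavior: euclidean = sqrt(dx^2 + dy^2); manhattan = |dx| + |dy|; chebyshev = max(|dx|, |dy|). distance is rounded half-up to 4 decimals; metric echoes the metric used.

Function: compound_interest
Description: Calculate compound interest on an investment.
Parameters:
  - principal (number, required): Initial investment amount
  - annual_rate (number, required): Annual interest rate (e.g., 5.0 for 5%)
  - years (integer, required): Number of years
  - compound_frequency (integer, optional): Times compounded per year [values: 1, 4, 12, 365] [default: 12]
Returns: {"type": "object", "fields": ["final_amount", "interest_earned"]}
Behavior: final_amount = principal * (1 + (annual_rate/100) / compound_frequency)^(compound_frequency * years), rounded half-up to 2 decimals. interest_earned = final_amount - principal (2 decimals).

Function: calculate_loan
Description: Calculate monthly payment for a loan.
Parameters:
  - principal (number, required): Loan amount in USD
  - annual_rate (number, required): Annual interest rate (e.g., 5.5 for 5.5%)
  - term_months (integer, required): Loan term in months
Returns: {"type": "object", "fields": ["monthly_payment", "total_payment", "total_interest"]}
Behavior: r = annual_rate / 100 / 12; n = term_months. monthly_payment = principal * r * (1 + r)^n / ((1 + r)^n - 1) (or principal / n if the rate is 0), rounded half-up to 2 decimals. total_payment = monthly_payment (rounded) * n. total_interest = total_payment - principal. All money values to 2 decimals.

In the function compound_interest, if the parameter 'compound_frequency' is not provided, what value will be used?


The compound_interest spec declares:
  - compound_frequency (integer, optional): Times compounded per year [values: 1, 4, 12, 365] [default: 12]
Default:
12


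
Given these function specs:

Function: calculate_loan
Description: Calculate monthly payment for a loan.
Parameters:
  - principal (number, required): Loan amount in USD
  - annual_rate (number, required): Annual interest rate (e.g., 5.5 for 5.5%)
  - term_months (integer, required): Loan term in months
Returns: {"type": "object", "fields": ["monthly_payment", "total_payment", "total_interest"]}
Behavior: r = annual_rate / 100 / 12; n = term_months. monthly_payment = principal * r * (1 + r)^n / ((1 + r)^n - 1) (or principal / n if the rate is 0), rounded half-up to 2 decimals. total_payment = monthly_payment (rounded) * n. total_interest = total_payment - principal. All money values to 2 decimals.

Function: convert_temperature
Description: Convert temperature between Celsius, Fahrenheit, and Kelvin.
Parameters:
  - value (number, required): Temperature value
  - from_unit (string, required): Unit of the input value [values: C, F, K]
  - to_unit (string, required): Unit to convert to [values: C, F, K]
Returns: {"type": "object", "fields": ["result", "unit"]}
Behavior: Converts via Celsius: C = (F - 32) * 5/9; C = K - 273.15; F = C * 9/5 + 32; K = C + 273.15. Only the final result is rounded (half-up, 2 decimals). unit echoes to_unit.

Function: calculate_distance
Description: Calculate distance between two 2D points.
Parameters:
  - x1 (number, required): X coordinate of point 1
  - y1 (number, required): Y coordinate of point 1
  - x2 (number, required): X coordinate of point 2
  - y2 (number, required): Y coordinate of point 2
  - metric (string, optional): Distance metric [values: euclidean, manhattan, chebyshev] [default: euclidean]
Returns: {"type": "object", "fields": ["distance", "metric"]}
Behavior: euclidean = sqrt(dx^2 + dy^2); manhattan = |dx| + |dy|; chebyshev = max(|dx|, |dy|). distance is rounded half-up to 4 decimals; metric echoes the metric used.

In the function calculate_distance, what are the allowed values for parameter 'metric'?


The calculate_distance spec declares:
  - metric (string, optional): Distance metric [values: euclidean, manhattan, chebyshev] [default: euclidean]
Allowed values:
euclidean, manhattan, chebyshev


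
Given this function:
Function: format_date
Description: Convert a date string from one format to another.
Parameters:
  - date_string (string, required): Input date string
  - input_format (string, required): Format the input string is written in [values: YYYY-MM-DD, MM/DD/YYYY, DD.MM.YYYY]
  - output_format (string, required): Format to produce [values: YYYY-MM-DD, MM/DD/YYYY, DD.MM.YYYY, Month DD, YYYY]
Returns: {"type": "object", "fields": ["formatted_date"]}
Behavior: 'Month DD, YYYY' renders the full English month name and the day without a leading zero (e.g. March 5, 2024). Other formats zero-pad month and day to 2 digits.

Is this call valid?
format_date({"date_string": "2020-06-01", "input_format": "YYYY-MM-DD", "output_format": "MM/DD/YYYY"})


Checking all required parameters present and types match... All valid.
Valid


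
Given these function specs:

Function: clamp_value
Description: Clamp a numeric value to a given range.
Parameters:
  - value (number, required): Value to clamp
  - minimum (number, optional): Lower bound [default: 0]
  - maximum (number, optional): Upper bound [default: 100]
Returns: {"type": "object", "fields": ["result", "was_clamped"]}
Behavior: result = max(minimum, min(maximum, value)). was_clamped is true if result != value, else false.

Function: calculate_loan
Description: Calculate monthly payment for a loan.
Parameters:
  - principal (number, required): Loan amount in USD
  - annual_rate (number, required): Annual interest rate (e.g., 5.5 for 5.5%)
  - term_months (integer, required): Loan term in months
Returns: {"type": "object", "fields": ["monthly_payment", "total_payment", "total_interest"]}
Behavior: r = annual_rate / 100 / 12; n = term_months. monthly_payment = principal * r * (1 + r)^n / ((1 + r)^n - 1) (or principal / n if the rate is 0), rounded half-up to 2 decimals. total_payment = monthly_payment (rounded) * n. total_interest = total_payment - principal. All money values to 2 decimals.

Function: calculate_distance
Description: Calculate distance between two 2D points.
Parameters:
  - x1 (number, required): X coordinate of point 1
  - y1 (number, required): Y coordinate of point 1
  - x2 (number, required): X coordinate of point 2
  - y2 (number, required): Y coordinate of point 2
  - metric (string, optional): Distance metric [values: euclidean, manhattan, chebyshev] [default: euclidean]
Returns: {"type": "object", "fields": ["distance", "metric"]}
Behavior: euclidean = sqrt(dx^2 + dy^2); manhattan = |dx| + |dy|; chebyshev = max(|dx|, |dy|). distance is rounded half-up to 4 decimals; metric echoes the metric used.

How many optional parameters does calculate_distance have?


Parameters of calculate_distance: x1 (required), y1 (required), x2 (required), y2 (required), metric (optional)
Optional count:
1


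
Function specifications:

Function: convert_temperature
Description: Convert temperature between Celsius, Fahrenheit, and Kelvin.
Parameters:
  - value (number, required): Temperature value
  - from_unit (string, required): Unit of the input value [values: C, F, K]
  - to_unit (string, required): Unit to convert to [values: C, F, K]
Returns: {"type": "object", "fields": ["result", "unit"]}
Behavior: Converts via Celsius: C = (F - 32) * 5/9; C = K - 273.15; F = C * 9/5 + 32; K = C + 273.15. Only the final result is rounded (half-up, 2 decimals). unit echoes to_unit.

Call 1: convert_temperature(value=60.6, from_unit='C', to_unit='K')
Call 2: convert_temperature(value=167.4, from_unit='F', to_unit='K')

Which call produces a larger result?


Call 1:
  Input already in C: 60.6
  To K: 60.6 + 273.15 = 333.75
  Round to 2 decimals: 333.75
  -> 333.75 K
Call 2:
  To C: (167.4 - 32) * 5/9 = 75.222222
  To K: 75.222222 + 273.15 = 348.372222
  Round to 2 decimals: 348.37
  -> 348.37 K
Call 2 (348.37 K)


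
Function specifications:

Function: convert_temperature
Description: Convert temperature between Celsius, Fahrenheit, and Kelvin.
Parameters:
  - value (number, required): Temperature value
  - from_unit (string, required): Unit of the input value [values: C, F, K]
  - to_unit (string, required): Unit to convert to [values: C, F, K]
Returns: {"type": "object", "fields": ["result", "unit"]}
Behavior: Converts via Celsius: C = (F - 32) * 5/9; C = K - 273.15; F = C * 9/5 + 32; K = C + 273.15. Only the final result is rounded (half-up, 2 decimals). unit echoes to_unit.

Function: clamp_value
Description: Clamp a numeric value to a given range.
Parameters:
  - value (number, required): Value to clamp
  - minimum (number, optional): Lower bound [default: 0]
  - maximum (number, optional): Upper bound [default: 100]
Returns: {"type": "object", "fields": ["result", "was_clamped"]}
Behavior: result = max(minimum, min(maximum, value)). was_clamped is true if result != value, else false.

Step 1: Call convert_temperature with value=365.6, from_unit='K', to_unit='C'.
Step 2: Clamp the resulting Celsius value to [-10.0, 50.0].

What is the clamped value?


Step 1: convert_temperature(value=365.6, from_unit=K, to_unit=C)
  To C: 365.6 - 273.15 = 92.45
  Target is C: 92.45
  Round to 2 decimals: 92.45
  -> result = 92.45 C
Step 2: clamp_value(value=92.45, minimum=-10.0, maximum=50.0)
  result = max(-10.0, min(50.0, 92.45)) = max(-10.0, 50.0) = 50.0
  was_clamped = (50.0 != 92.45) = true
  -> result = 50.0
50.0


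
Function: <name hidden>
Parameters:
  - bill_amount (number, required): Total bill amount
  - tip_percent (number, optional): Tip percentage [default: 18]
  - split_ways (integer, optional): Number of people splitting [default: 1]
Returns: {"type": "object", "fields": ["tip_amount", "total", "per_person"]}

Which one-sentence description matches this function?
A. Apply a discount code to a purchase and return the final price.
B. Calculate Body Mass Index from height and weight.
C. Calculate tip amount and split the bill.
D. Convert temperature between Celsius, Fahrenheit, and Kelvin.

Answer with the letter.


Parameters bill_amount, tip_percent, split_ways and return ["tip_amount", "total", "per_person"] fit: Calculate tip amount and split the bill.
C


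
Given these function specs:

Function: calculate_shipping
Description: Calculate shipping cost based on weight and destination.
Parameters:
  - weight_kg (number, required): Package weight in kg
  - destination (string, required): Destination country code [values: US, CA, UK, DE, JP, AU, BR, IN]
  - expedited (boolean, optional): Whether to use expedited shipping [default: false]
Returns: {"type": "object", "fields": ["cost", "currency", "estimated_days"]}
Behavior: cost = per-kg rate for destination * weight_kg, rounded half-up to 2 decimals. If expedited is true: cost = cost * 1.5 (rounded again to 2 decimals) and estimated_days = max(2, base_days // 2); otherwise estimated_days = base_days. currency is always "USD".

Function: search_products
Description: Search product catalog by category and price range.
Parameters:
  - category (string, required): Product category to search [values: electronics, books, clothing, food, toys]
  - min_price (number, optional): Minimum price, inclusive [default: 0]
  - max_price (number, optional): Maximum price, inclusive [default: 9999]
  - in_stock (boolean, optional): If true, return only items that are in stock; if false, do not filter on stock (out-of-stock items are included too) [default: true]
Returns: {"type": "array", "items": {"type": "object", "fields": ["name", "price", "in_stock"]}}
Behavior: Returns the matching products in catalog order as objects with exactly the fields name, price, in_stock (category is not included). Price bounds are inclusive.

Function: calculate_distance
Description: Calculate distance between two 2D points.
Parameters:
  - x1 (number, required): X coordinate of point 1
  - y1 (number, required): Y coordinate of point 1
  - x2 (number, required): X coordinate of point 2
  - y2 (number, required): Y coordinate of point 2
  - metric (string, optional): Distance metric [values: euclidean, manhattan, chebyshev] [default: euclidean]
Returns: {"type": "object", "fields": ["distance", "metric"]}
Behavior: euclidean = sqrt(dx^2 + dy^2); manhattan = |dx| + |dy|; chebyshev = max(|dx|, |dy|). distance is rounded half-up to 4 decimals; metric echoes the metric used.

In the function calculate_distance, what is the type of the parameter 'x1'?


The calculate_distance spec declares:
  - x1 (number, required): X coordinate of point 1
Type:
number


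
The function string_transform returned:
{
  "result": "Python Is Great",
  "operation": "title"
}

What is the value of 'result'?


Python Is Great


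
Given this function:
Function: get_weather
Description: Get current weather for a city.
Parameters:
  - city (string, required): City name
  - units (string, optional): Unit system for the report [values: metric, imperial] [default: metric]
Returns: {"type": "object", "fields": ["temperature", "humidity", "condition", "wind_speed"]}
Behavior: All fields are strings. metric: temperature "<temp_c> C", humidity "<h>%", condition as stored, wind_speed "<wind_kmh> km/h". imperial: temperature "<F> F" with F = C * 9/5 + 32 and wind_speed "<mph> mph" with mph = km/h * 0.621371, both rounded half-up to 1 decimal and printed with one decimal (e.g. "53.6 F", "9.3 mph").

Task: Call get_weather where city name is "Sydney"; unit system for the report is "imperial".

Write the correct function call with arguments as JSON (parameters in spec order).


Mapping each described value to its parameter name:
  'City name' -> city = "Sydney"
  'Unit system for the report' -> units = "imperial"
get_weather({"city": "Sydney", "units": "imperial"})


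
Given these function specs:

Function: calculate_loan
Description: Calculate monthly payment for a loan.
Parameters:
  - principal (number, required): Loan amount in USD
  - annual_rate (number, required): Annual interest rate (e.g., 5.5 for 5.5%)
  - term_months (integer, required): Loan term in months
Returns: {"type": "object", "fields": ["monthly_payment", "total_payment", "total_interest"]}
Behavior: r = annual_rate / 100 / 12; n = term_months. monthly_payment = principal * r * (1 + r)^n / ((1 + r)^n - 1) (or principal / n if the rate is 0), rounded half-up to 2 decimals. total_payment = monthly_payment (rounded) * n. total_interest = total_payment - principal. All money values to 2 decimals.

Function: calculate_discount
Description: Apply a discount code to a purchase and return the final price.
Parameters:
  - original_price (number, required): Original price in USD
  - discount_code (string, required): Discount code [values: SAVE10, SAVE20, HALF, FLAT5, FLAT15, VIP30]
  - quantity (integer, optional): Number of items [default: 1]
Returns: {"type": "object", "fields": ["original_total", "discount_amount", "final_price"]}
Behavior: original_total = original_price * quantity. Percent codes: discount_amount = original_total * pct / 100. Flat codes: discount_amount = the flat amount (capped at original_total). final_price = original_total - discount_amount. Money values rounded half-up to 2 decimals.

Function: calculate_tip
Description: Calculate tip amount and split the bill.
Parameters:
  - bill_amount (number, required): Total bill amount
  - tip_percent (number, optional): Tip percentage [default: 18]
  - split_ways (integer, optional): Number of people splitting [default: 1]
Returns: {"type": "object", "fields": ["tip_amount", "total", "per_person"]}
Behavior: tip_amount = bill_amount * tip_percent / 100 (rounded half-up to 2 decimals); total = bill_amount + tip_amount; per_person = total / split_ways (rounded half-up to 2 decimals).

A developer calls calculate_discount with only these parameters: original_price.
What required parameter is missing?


Required parameters: original_price, discount_code
Provided: original_price
Missing: discount_code
discount_code


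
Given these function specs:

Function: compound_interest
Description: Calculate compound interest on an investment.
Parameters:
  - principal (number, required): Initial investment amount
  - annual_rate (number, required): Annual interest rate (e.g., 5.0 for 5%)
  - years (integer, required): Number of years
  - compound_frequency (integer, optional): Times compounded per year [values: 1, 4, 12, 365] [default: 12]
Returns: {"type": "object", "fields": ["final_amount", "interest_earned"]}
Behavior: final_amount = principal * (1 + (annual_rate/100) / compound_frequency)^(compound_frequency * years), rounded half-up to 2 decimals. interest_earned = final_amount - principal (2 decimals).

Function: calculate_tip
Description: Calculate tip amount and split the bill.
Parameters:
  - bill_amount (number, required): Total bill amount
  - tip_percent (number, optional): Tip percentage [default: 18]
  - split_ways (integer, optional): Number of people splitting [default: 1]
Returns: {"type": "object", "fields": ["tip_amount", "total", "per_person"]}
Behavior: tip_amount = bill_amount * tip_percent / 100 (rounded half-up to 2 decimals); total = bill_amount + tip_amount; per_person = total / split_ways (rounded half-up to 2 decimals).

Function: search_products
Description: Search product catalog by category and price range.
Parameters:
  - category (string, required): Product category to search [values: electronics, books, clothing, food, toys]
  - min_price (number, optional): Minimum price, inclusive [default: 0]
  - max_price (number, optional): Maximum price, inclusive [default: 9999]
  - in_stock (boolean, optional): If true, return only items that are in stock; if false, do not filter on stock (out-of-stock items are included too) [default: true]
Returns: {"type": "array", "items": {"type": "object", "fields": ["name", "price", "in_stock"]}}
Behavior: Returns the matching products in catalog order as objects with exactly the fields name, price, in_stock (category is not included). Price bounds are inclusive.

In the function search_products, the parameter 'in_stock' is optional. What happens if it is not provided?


The search_products spec declares:
  - in_stock (boolean, optional): If true, return only items that are in stock; if false, do not filter on stock (out-of-stock items are included too) [default: true]
It defaults to true


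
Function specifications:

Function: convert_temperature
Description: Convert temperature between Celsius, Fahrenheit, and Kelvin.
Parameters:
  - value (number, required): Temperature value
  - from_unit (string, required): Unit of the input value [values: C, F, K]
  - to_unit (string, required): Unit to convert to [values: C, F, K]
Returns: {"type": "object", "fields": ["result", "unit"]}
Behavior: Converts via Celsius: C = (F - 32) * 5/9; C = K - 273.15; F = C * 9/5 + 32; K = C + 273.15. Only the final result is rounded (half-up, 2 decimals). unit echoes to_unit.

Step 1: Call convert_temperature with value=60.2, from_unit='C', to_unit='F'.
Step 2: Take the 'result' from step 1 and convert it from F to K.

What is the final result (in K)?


Step 1: convert_temperature(value=60.2, from_unit=C, to_unit=F)
  Input already in C: 60.2
  To F: 60.2 * 9/5 + 32 = 140.36
  Round to 2 decimals: 140.36
  -> result = 140.36 F
Step 2: convert_temperature(value=140.36, from_unit=F, to_unit=K)
  To C: (140.36 - 32) * 5/9 = 60.2
  To K: 60.2 + 273.15 = 333.35
  Round to 2 decimals: 333.35
  -> result = 333.35 K
333.35 K


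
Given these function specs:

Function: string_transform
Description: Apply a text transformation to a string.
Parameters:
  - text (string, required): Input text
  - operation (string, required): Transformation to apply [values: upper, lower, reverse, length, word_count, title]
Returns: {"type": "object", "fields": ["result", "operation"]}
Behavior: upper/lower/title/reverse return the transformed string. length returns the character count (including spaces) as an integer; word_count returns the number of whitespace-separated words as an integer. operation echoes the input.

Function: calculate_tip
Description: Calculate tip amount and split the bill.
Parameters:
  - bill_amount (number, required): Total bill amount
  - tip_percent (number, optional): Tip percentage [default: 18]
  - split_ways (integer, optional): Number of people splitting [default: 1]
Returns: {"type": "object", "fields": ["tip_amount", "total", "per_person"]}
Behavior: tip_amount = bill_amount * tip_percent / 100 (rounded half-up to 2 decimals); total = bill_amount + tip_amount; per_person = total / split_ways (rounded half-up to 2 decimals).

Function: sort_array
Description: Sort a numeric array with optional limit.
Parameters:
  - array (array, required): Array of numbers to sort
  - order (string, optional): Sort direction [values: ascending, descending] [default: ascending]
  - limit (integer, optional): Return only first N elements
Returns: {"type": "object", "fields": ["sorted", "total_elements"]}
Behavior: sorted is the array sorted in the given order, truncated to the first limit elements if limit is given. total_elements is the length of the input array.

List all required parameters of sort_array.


Parameters of sort_array and their required/optional flag:
  array: required
  order: optional
  limit: optional
array


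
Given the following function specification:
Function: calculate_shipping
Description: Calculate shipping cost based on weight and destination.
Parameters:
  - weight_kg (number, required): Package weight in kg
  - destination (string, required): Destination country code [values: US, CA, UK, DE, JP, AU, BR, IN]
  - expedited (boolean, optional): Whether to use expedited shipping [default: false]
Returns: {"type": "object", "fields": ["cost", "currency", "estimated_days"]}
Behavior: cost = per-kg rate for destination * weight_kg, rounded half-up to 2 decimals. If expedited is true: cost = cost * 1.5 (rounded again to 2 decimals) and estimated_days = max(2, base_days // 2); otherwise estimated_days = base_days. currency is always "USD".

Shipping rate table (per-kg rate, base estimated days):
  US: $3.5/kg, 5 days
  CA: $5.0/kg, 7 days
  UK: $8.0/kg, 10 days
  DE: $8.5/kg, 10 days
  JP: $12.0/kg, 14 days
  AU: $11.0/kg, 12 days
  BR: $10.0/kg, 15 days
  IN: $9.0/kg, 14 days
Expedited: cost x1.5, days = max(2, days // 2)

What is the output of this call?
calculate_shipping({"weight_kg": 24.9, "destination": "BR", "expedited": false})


Rate for BR: $10.0/kg, base 15 days
cost = 10.0 * 24.9 = 249 -> 249.00
expedited not set/false: estimated_days = 15
Output:
{"cost": 249.0, "currency": "USD", "estimated_days": 15}
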